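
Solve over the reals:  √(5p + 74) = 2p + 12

Square both sides: 5p + 74 = (2p + 12)².
Expand and rearrange: 4p² + 43p + 70 = 0.
Solving gives p = -2 or p = -8.75.
Check each candidate in the original equation:
  p = -2: √(64) = 8, while 2p + 12 = 8 — valid.
  p = -8.75: √(30.25) = 5.5, while 2p + 12 = -5.5 — extraneous.

p = -2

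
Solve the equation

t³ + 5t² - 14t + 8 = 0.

t = -7.1231 or t = 1 or t = 1.1231

Possible rational roots are divisors of 8. Testing t = 1 gives 0, so (t - 1) is a factor.
Divide: t³ + 5t² - 14t + 8 = (t - 1)(t² + 6t - 8).
Apply the quadratic formula to t² + 6t - 8 = 0: t = (-6 ± √68)/2, i.e. t ≈ 1.1231 or t ≈ -7.1231.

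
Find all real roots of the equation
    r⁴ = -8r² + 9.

r = -1 or r = 1

Let u = r². The equation becomes u² + 8u - 9 = 0.
Factor: (u + 9)(u - 1) = 0, so u = -9 or u = 1.
r² = -9 < 0 has no real solution.
r² = 1 gives r = ±1.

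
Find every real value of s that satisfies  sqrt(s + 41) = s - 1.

s = 8

Square both sides: s + 41 = (s - 1)^2.
Expand and rearrange: s^2 - 3s - 40 = 0.
Solving gives s = 8 or s = -5.
Check each candidate in the original equation:
  s = 8: sqrt(49) = 7, while s - 1 = 7 — valid.
  s = -5: sqrt(36) = 6, while s - 1 = -6 — extraneous.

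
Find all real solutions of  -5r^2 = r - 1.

r = -0.5583 or r = 0.3583

Rearrange to standard form: -5r^2 - r + 1 = 0.
Discriminant: (-1)^2 - 4*(-5)*1 = 21.
Quadratic formula: r = (1 +/- sqrt(21)) / (-10).
So r = -sqrt(21)/10 - 1/10 ~= -0.5583 or r = -1/10 + sqrt(21)/10 ~= 0.3583.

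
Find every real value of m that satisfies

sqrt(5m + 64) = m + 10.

m = -3

Square both sides: 5m + 64 = (m + 10)^2.
Expand and rearrange: m^2 + 15m + 36 = 0.
Solving gives m = -3 or m = -12.
Check each candidate in the original equation:
  m = -3: sqrt(49) = 7, while m + 10 = 7 — valid.
  m = -12: sqrt(4) = 2, while m + 10 = -2 — extraneous.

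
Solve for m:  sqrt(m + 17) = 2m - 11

m = 8

Square both sides: m + 17 = (2m - 11)^2.
Expand and rearrange: 4m^2 - 45m + 104 = 0.
Solving gives m = 8 or m = 3.25.
Check each candidate in the original equation:
  m = 8: sqrt(25) = 5, while 2m - 11 = 5 — valid.
  m = 3.25: sqrt(20.25) = 4.5, while 2m - 11 = -4.5 — extraneous.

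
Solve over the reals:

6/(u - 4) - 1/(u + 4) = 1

Multiply both sides by (u - 4)(u + 4):
6(u + 4) - (u - 4) = (u - 4)(u + 4).
Expand and collect terms: u² - 5u - 44 = 0.
By the quadratic formula, u = (5 ± √201) / 2, so u ≈ 9.5887 or u ≈ -4.5887.
Neither value makes a denominator zero (u ≠ 4, u ≠ -4), so both are valid.

u = -4.5887 or u = 9.5887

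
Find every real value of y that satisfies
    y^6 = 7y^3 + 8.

y = -1 or y = 2

Let u = y^3. The equation becomes u^2 - 7u - 8 = 0.
Factor: (u + 1)(u - 8) = 0, so u = -1 or u = 8.
y^3 = -1 gives y = -1.
y^3 = 8 gives y = 2.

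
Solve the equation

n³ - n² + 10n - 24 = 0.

n = 2

Possible rational roots are divisors of -24. Testing n = 2 gives 0, so (n - 2) is a factor.
Divide: n³ - n² + 10n - 24 = (n - 2)(n² + n + 12).
The quadratic n² + n + 12 has discriminant -47 < 0, so no further real roots.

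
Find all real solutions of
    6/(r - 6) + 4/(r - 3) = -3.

r = 0.8264 or r = 4.8403

Multiply both sides by (r - 6)(r - 3):
6(r - 3) + 4(r - 6) = -3(r - 6)(r - 3).
Expand and collect terms: -3r² + 17r - 12 = 0.
By the quadratic formula, r = (-17 ± √145) / -6, so r ≈ 0.8264 or r ≈ 4.8403.
Neither value makes a denominator zero (r ≠ 6, r ≠ 3), so both are valid.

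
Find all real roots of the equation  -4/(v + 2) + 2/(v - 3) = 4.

Multiply both sides by (v + 2)(v - 3):
-4(v - 3) + 2(v + 2) = 4(v + 2)(v - 3).
Expand and collect terms: 4v² - 2v - 40 = 0.
By the quadratic formula, v = (2 ± √644) / 8, so v ≈ 3.4221 or v ≈ -2.9221.
Neither value makes a denominator zero (v ≠ -2, v ≠ 3), so both are valid.

v = -2.9221 or v = 3.4221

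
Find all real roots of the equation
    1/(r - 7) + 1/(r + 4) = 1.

r = -3.0902 or r = 8.0902

Multiply both sides by (r - 7)(r + 4):
(r + 4) + (r - 7) = (r - 7)(r + 4).
Expand and collect terms: r^2 - 5r - 25 = 0.
By the quadratic formula, r = (5 +/- sqrt(125)) / 2, so r ~= 8.0902 or r ~= -3.0902.
Neither value makes a denominator zero (r != 7, r != -4), so both are valid.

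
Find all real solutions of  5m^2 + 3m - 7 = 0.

m = -1.5207 or m = 0.9207

Discriminant: (3)^2 - 4*5*(-7) = 149.
Quadratic formula: m = (-3 +/- sqrt(149)) / 10.
So m = -3/10 + sqrt(149)/10 ~= 0.9207 or m = -sqrt(149)/10 - 3/10 ~= -1.5207.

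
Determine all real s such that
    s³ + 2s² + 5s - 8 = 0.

Possible rational roots are divisors of -8. Testing s = 1 gives 0, so (s - 1) is a factor.
Divide: s³ + 2s² + 5s - 8 = (s - 1)(s² + 3s + 8).
The quadratic s² + 3s + 8 has discriminant -23 < 0, so no further real roots.

s = 1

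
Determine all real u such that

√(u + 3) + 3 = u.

Isolate the radical: √(u + 3) = u - 3.
Square both sides: u + 3 = (u - 3)².
Expand and rearrange: u² - 7u + 6 = 0.
Solving gives u = 6 or u = 1.
Check each candidate in the original equation:
  u = 6: √(9) = 3, while u - 3 = 3 — valid.
  u = 1: √(4) = 2, while u - 3 = -2 — extraneous.

u = 6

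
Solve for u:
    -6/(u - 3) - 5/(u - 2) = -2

Multiply both sides by (u - 3)(u - 2):
-6(u - 2) - 5(u - 3) = -2(u - 3)(u - 2).
Expand and collect terms: -2u² + 21u - 39 = 0.
By the quadratic formula, u = (-21 ± √129) / -4, so u ≈ 2.4105 or u ≈ 8.0895.
Neither value makes a denominator zero (u ≠ 3, u ≠ 2), so both are valid.

u = 2.4105 or u = 8.0895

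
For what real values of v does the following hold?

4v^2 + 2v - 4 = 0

v = -1.2808 or v = 0.7808

Discriminant: (2)^2 - 4*4*(-4) = 68.
Quadratic formula: v = (-2 +/- sqrt(68)) / 8.
So v = -1/4 + sqrt(17)/4 ~= 0.7808 or v = -sqrt(17)/4 - 1/4 ~= -1.2808.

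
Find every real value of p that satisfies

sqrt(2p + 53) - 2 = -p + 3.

p = -2

Isolate the radical: sqrt(2p + 53) = -p + 5.
Square both sides: 2p + 53 = (-p + 5)^2.
Expand and rearrange: p^2 - 12p - 28 = 0.
Solving gives p = 14 or p = -2.
Check each candidate in the original equation:
  p = 14: sqrt(81) = 9, while -p + 5 = -9 — extraneous.
  p = -2: sqrt(49) = 7, while -p + 5 = 7 — valid.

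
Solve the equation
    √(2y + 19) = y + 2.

Square both sides: 2y + 19 = (y + 2)².
Expand and rearrange: y² + 2y - 15 = 0.
Solving gives y = 3 or y = -5.
Check each candidate in the original equation:
  y = 3: √(25) = 5, while y + 2 = 5 — valid.
  y = -5: √(9) = 3, while y + 2 = -3 — extraneous.

y = 3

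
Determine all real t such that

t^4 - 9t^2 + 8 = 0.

t = -2.8284 or t = -1 or t = 1 or t = 2.8284

Let u = t^2. The equation becomes u^2 - 9u + 8 = 0.
Factor: (u - 1)(u - 8) = 0, so u = 1 or u = 8.
t^2 = 1 gives t = +/-1.
t^2 = 8 gives t = +/-2*sqrt(2) ~= +/-2.8284.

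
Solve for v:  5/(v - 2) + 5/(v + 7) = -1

Multiply both sides by (v - 2)(v + 7):
5(v + 7) + 5(v - 2) = -(v - 2)(v + 7).
Expand and collect terms: -v² - 15v - 11 = 0.
By the quadratic formula, v = (15 ± √181) / -2, so v ≈ -14.2268 or v ≈ -0.7732.
Neither value makes a denominator zero (v ≠ 2, v ≠ -7), so both are valid.

v = -14.2268 or v = -0.7732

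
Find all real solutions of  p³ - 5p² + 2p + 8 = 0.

p = -1 or p = 2 or p = 4

Possible rational roots are divisors of 8. Testing p = -1 gives 0, so (p + 1) is a factor.
Divide: p³ - 5p² + 2p + 8 = (p + 1)(p² - 6p + 8).
Factor the quadratic: p = 4 or p = 2.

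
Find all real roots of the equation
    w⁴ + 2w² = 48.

Let u = w². The equation becomes u² + 2u - 48 = 0.
Factor: (u + 8)(u - 6) = 0, so u = -8 or u = 6.
w² = -8 < 0 has no real solution.
w² = 6 gives w = ±√(6) ≈ ±2.4495.

w = -2.4495 or w = 2.4495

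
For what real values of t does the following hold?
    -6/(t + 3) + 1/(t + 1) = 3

t = -4.8403 or t = -0.8264

Multiply both sides by (t + 3)(t + 1):
-6(t + 1) + (t + 3) = 3(t + 3)(t + 1).
Expand and collect terms: 3t^2 + 17t + 12 = 0.
By the quadratic formula, t = (-17 +/- sqrt(145)) / 6, so t ~= -0.8264 or t ~= -4.8403.
Neither value makes a denominator zero (t != -3, t != -1), so both are valid.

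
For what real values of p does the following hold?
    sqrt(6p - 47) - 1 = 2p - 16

Isolate the radical: sqrt(6p - 47) = 2p - 15.
Square both sides: 6p - 47 = (2p - 15)^2.
Expand and rearrange: 4p^2 - 66p + 272 = 0.
Solving gives p = 8.5 or p = 8.
Check each candidate in the original equation:
  p = 8.5: sqrt(4) = 2, while 2p - 15 = 2 — valid.
  p = 8: sqrt(1) = 1, while 2p - 15 = 1 — valid.

p = 8 or p = 8.5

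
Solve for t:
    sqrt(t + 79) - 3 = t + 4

Isolate the radical: sqrt(t + 79) = t + 7.
Square both sides: t + 79 = (t + 7)^2.
Expand and rearrange: t^2 + 13t - 30 = 0.
Solving gives t = 2 or t = -15.
Check each candidate in the original equation:
  t = 2: sqrt(81) = 9, while t + 7 = 9 — valid.
  t = -15: sqrt(64) = 8, while t + 7 = -8 — extraneous.

t = 2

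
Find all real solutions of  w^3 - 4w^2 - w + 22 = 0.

w = -2

Possible rational roots are divisors of 22. Testing w = -2 gives 0, so (w + 2) is a factor.
Divide: w^3 - 4w^2 - w + 22 = (w + 2)(w^2 - 6w + 11).
The quadratic w^2 - 6w + 11 has discriminant -8 < 0, so no further real roots.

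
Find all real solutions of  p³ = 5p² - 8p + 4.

p = 1 or p = 2

Rearrange: p³ - 5p² + 8p - 4 = 0.
Possible rational roots are divisors of -4. Testing p = 1 gives 0, so (p - 1) is a factor.
Divide: p³ - 5p² + 8p - 4 = (p - 1)(p² - 4p + 4).
The quadratic has the repeated root p = 2.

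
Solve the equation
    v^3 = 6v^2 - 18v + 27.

v = 3

Rearrange: v^3 - 6v^2 + 18v - 27 = 0.
Possible rational roots are divisors of -27. Testing v = 3 gives 0, so (v - 3) is a factor.
Divide: v^3 - 6v^2 + 18v - 27 = (v - 3)(v^2 - 3v + 9).
The quadratic v^2 - 3v + 9 has discriminant -27 < 0, so no further real roots.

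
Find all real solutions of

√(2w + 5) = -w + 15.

Square both sides: 2w + 5 = (-w + 15)².
Expand and rearrange: w² - 32w + 220 = 0.
Solving gives w = 22 or w = 10.
Check each candidate in the original equation:
  w = 22: √(49) = 7, while -w + 15 = -7 — extraneous.
  w = 10: √(25) = 5, while -w + 15 = 5 — valid.

w = 10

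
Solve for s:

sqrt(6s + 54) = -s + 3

s = -3

Square both sides: 6s + 54 = (-s + 3)^2.
Expand and rearrange: s^2 - 12s - 45 = 0.
Solving gives s = 15 or s = -3.
Check each candidate in the original equation:
  s = 15: sqrt(144) = 12, while -s + 3 = -12 — extraneous.
  s = -3: sqrt(36) = 6, while -s + 3 = 6 — valid.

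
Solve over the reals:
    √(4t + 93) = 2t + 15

t = -3

Square both sides: 4t + 93 = (2t + 15)².
Expand and rearrange: 4t² + 56t + 132 = 0.
Solving gives t = -3 or t = -11.
Check each candidate in the original equation:
  t = -3: √(81) = 9, while 2t + 15 = 9 — valid.
  t = -11: √(49) = 7, while 2t + 15 = -7 — extraneous.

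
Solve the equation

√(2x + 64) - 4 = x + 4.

Isolate the radical: √(2x + 64) = x + 8.
Square both sides: 2x + 64 = (x + 8)².
Expand and rearrange: x² + 14x = 0.
Solving gives x = 0 or x = -14.
Check each candidate in the original equation:
  x = 0: √(64) = 8, while x + 8 = 8 — valid.
  x = -14: √(36) = 6, while x + 8 = -6 — extraneous.

x = 0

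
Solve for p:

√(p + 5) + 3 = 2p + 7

Isolate the radical: √(p + 5) = 2p + 4.
Square both sides: p + 5 = (2p + 4)².
Expand and rearrange: 4p² + 15p + 11 = 0.
Solving gives p = -1 or p = -2.75.
Check each candidate in the original equation:
  p = -1: √(4) = 2, while 2p + 4 = 2 — valid.
  p = -2.75: √(2.25) = 1.5, while 2p + 4 = -1.5 — extraneous.

p = -1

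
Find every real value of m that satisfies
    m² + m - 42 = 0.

Factor: (m - 6)(m + 7) = 0.
So m = 6 or m = -7.

m = -7 or m = 6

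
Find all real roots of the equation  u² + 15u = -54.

u = -9 or u = -6

Bring every term to one side: u² + 15u + 54 = 0.
Factor: (u + 6)(u + 9) = 0.
So u = -6 or u = -9.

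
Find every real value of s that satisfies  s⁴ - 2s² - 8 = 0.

Let u = s². The equation becomes u² - 2u - 8 = 0.
Factor: (u - 4)(u + 2) = 0, so u = 4 or u = -2.
s² = 4 gives s = ±2.
s² = -2 < 0 has no real solution.

s = -2 or s = 2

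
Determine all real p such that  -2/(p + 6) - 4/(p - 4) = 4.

p = -6.5523 or p = 3.0523

Multiply both sides by (p + 6)(p - 4):
-2(p - 4) - 4(p + 6) = 4(p + 6)(p - 4).
Expand and collect terms: 4p² + 14p - 80 = 0.
By the quadratic formula, p = (-14 ± √1476) / 8, so p ≈ 3.0523 or p ≈ -6.5523.
Neither value makes a denominator zero (p ≠ -6, p ≠ 4), so both are valid.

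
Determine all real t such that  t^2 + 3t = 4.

t = -4 or t = 1

Bring every term to one side: t^2 + 3t - 4 = 0.
Factor: (t + 4)(t - 1) = 0.
So t = -4 or t = 1.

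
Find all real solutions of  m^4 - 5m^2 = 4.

m = -2.3878 or m = 2.3878

Let u = m^2. The equation becomes u^2 - 5u - 4 = 0.
By the quadratic formula, u = 5/2 + sqrt(41)/2 or u = 5/2 - sqrt(41)/2.
m^2 = 5/2 + sqrt(41)/2 gives m = +/-sqrt(5/2 + sqrt(41)/2) ~= +/-2.3878.
m^2 = 5/2 - sqrt(41)/2 < 0 has no real solution.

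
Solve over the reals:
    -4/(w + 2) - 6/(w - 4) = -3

w = -1.0452 or w = 6.3785

Multiply both sides by (w + 2)(w - 4):
-4(w - 4) - 6(w + 2) = -3(w + 2)(w - 4).
Expand and collect terms: -3w² + 16w + 20 = 0.
By the quadratic formula, w = (-16 ± √496) / -6, so w ≈ -1.0452 or w ≈ 6.3785.
Neither value makes a denominator zero (w ≠ -2, w ≠ 4), so both are valid.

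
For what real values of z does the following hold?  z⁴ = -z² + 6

z = -1.4142 or z = 1.4142

Let u = z². The equation becomes u² + u - 6 = 0.
Factor: (u + 3)(u - 2) = 0, so u = -3 or u = 2.
z² = -3 < 0 has no real solution.
z² = 2 gives z = ±√(2) ≈ ±1.4142.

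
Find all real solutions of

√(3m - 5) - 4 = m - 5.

m = 2 or m = 3

Isolate the radical: √(3m - 5) = m - 1.
Square both sides: 3m - 5 = (m - 1)².
Expand and rearrange: m² - 5m + 6 = 0.
Solving gives m = 3 or m = 2.
Check each candidate in the original equation:
  m = 3: √(4) = 2, while m - 1 = 2 — valid.
  m = 2: √(1) = 1, while m - 1 = 1 — valid.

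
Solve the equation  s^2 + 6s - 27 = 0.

Factor: (s + 9)(s - 3) = 0.
So s = -9 or s = 3.

s = -9 or s = 3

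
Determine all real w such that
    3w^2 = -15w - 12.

w = -4 or w = -1

Bring every term to one side: 3w^2 + 15w + 12 = 0.
Factor: 3(w + 4)(w + 1) = 0.
So w = -4 or w = -1.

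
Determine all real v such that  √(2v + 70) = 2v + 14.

v = -3

Square both sides: 2v + 70 = (2v + 14)².
Expand and rearrange: 4v² + 54v + 126 = 0.
Solving gives v = -3 or v = -10.5.
Check each candidate in the original equation:
  v = -3: √(64) = 8, while 2v + 14 = 8 — valid.
  v = -10.5: √(49) = 7, while 2v + 14 = -7 — extraneous.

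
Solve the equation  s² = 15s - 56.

Bring every term to one side: s² - 15s + 56 = 0.
Factor: (s - 8)(s - 7) = 0.
So s = 8 or s = 7.

s = 7 or s = 8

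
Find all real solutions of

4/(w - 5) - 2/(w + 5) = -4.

Multiply both sides by (w - 5)(w + 5):
4(w + 5) - 2(w - 5) = -4(w - 5)(w + 5).
Expand and collect terms: -4w² - 2w + 70 = 0.
By the quadratic formula, w = (2 ± √1124) / -8, so w ≈ -4.4408 or w ≈ 3.9408.
Neither value makes a denominator zero (w ≠ 5, w ≠ -5), so both are valid.

w = -4.4408 or w = 3.9408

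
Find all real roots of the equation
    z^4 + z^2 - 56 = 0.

z = -2.6458 or z = 2.6458

Let u = z^2. The equation becomes u^2 + u - 56 = 0.
Factor: (u - 7)(u + 8) = 0, so u = 7 or u = -8.
z^2 = 7 gives z = +/-sqrt(7) ~= +/-2.6458.
z^2 = -8 < 0 has no real solution.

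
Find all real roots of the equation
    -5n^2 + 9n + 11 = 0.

Discriminant: (9)^2 - 4*(-5)*11 = 301.
Quadratic formula: n = (-9 +/- sqrt(301)) / (-10).
So n = 9/10 - sqrt(301)/10 ~= -0.8349 or n = 9/10 + sqrt(301)/10 ~= 2.6349.

n = -0.8349 or n = 2.6349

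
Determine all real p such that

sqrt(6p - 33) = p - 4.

p = 7

Square both sides: 6p - 33 = (p - 4)^2.
Expand and rearrange: p^2 - 14p + 49 = 0.
This gives the repeated root p = 7.
Check in the original equation:
  p = 7: sqrt(9) = 3, while p - 4 = 3 — valid.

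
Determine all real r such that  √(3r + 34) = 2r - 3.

Square both sides: 3r + 34 = (2r - 3)².
Expand and rearrange: 4r² - 15r - 25 = 0.
Solving gives r = 5 or r = -1.25.
Check each candidate in the original equation:
  r = 5: √(49) = 7, while 2r - 3 = 7 — valid.
  r = -1.25: √(30.25) = 5.5, while 2r - 3 = -5.5 — extraneous.

r = 5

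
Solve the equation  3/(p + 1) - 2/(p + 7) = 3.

Multiply both sides by (p + 1)(p + 7):
3(p + 7) - 2(p + 1) = 3(p + 1)(p + 7).
Expand and collect terms: 3p² + 23p + 2 = 0.
By the quadratic formula, p = (-23 ± √505) / 6, so p ≈ -0.088 or p ≈ -7.5787.
Neither value makes a denominator zero (p ≠ -1, p ≠ -7), so both are valid.

p = -7.5787 or p = -0.088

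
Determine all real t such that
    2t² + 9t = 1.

Rearrange to standard form: 2t² + 9t - 1 = 0.
Discriminant: (9)² − 4·2·(-1) = 89.
Quadratic formula: t = (-9 ± √89) / 4.
So t = -9/4 + √(89)/4 ≈ 0.1085 or t = -√(89)/4 - 9/4 ≈ -4.6085.

t = -4.6085 or t = 0.1085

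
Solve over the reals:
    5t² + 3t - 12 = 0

Discriminant: (3)² − 4·5·(-12) = 249.
Quadratic formula: t = (-3 ± √249) / 10.
So t = -3/10 + √(249)/10 ≈ 1.278 or t = -√(249)/10 - 3/10 ≈ -1.878.

t = -1.878 or t = 1.278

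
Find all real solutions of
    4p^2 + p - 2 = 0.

p = -0.8431 or p = 0.5931

Discriminant: (1)^2 - 4*4*(-2) = 33.
Quadratic formula: p = (-1 +/- sqrt(33)) / 8.
So p = -1/8 + sqrt(33)/8 ~= 0.5931 or p = -sqrt(33)/8 - 1/8 ~= -0.8431.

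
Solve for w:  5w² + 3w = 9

w = -1.6748 or w = 1.0748

Rearrange to standard form: 5w² + 3w - 9 = 0.
Discriminant: (3)² − 4·5·(-9) = 189.
Quadratic formula: w = (-3 ± √189) / 10.
So w = -3/10 + 3·√(21)/10 ≈ 1.0748 or w = -3·√(21)/10 - 3/10 ≈ -1.6748.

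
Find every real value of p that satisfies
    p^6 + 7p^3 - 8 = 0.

p = -2 or p = 1

Let u = p^3. The equation becomes u^2 + 7u - 8 = 0.
Factor: (u - 1)(u + 8) = 0, so u = 1 or u = -8.
p^3 = 1 gives p = 1.
p^3 = -8 gives p = -2.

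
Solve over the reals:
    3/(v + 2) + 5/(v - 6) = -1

Multiply both sides by (v + 2)(v - 6):
3(v - 6) + 5(v + 2) = -(v + 2)(v - 6).
Expand and collect terms: -v^2 - 4v + 20 = 0.
By the quadratic formula, v = (4 +/- sqrt(96)) / -2, so v ~= -6.899 or v ~= 2.899.
Neither value makes a denominator zero (v != -2, v != 6), so both are valid.

v = -6.899 or v = 2.899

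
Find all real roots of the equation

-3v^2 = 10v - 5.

v = -3.7749 or v = 0.4415

Rearrange to standard form: -3v^2 - 10v + 5 = 0.
Discriminant: (-10)^2 - 4*(-3)*5 = 160.
Quadratic formula: v = (10 +/- sqrt(160)) / (-6).
So v = -2*sqrt(10)/3 - 5/3 ~= -3.7749 or v = -5/3 + 2*sqrt(10)/3 ~= 0.4415.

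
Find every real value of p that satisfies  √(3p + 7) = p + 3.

p = -2 or p = -1

Square both sides: 3p + 7 = (p + 3)².
Expand and rearrange: p² + 3p + 2 = 0.
Solving gives p = -1 or p = -2.
Check each candidate in the original equation:
  p = -1: √(4) = 2, while p + 3 = 2 — valid.
  p = -2: √(1) = 1, while p + 3 = 1 — valid.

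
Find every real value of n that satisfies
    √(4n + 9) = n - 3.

Square both sides: 4n + 9 = (n - 3)².
Expand and rearrange: n² - 10n = 0.
Solving gives n = 10 or n = 0.
Check each candidate in the original equation:
  n = 10: √(49) = 7, while n - 3 = 7 — valid.
  n = 0: √(9) = 3, while n - 3 = -3 — extraneous.

n = 10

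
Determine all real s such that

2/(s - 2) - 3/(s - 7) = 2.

s = 4 or s = 4.5

Multiply both sides by (s - 2)(s - 7):
2(s - 7) - 3(s - 2) = 2(s - 2)(s - 7).
Expand and collect terms: 2s² - 17s + 36 = 0.
Factor or apply the quadratic formula: s = 4.5 or s = 4.
Neither value makes a denominator zero (s ≠ 2, s ≠ 7), so both are valid.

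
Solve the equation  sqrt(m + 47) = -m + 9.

m = 2

Square both sides: m + 47 = (-m + 9)^2.
Expand and rearrange: m^2 - 19m + 34 = 0.
Solving gives m = 17 or m = 2.
Check each candidate in the original equation:
  m = 17: sqrt(64) = 8, while -m + 9 = -8 — extraneous.
  m = 2: sqrt(49) = 7, while -m + 9 = 7 — valid.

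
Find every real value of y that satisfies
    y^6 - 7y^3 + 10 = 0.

y = 1.2599 or y = 1.71

Let u = y^3. The equation becomes u^2 - 7u + 10 = 0.
Factor: (u - 5)(u - 2) = 0, so u = 5 or u = 2.
y^3 = 5 gives y = (5)^(1/3) ~= 1.71.
y^3 = 2 gives y = (2)^(1/3) ~= 1.2599.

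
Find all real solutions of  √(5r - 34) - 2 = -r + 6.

r = 7

Isolate the radical: √(5r - 34) = -r + 8.
Square both sides: 5r - 34 = (-r + 8)².
Expand and rearrange: r² - 21r + 98 = 0.
Solving gives r = 14 or r = 7.
Check each candidate in the original equation:
  r = 14: √(36) = 6, while -r + 8 = -6 — extraneous.
  r = 7: √(1) = 1, while -r + 8 = 1 — valid.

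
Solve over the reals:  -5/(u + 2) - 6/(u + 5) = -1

u = -3.5678 or u = 7.5678

Multiply both sides by (u + 2)(u + 5):
-5(u + 5) - 6(u + 2) = -(u + 2)(u + 5).
Expand and collect terms: -u^2 + 4u + 27 = 0.
By the quadratic formula, u = (-4 +/- sqrt(124)) / -2, so u ~= -3.5678 or u ~= 7.5678.
Neither value makes a denominator zero (u != -2, u != -5), so both are valid.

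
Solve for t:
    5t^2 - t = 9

Rearrange to standard form: 5t^2 - t - 9 = 0.
Discriminant: (-1)^2 - 4*5*(-9) = 181.
Quadratic formula: t = (1 +/- sqrt(181)) / 10.
So t = 1/10 + sqrt(181)/10 ~= 1.4454 or t = 1/10 - sqrt(181)/10 ~= -1.2454.

t = -1.2454 or t = 1.4454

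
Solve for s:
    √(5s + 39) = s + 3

s = 5

Square both sides: 5s + 39 = (s + 3)².
Expand and rearrange: s² + s - 30 = 0.
Solving gives s = 5 or s = -6.
Check each candidate in the original equation:
  s = 5: √(64) = 8, while s + 3 = 8 — valid.
  s = -6: √(9) = 3, while s + 3 = -3 — extraneous.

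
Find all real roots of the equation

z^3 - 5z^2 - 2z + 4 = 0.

z = -1 or z = 0.7639 or z = 5.2361

Possible rational roots are divisors of 4. Testing z = -1 gives 0, so (z + 1) is a factor.
Divide: z^3 - 5z^2 - 2z + 4 = (z + 1)(z^2 - 6z + 4).
Apply the quadratic formula to z^2 - 6z + 4 = 0: z = (6 +/- sqrt(20))/2, i.e. z ~= 5.2361 or z ~= 0.7639.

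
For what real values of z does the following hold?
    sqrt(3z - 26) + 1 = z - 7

Isolate the radical: sqrt(3z - 26) = z - 8.
Square both sides: 3z - 26 = (z - 8)^2.
Expand and rearrange: z^2 - 19z + 90 = 0.
Solving gives z = 10 or z = 9.
Check each candidate in the original equation:
  z = 10: sqrt(4) = 2, while z - 8 = 2 — valid.
  z = 9: sqrt(1) = 1, while z - 8 = 1 — valid.

z = 9 or z = 10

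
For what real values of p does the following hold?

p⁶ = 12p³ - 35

Let u = p³. The equation becomes u² - 12u + 35 = 0.
Factor: (u - 7)(u - 5) = 0, so u = 7 or u = 5.
p³ = 7 gives p = ∛(7) ≈ 1.9129.
p³ = 5 gives p = ∛(5) ≈ 1.71.

p = 1.71 or p = 1.9129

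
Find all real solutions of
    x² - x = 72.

Bring every term to one side: x² - x - 72 = 0.
Factor: (x - 9)(x + 8) = 0.
So x = 9 or x = -8.

x = -8 or x = 9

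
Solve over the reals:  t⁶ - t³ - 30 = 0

t = -1.71 or t = 1.8171

Let u = t³. The equation becomes u² - u - 30 = 0.
Factor: (u - 6)(u + 5) = 0, so u = 6 or u = -5.
t³ = 6 gives t = ∛(6) ≈ 1.8171.
t³ = -5 gives t = -∛(5) ≈ -1.71.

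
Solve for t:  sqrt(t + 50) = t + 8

Square both sides: t + 50 = (t + 8)^2.
Expand and rearrange: t^2 + 15t + 14 = 0.
Solving gives t = -1 or t = -14.
Check each candidate in the original equation:
  t = -1: sqrt(49) = 7, while t + 8 = 7 — valid.
  t = -14: sqrt(36) = 6, while t + 8 = -6 — extraneous.

t = -1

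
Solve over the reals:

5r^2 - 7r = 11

Rearrange to standard form: 5r^2 - 7r - 11 = 0.
Discriminant: (-7)^2 - 4*5*(-11) = 269.
Quadratic formula: r = (7 +/- sqrt(269)) / 10.
So r = 7/10 + sqrt(269)/10 ~= 2.3401 or r = 7/10 - sqrt(269)/10 ~= -0.9401.

r = -0.9401 or r = 2.3401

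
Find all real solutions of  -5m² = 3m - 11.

Rearrange to standard form: -5m² - 3m + 11 = 0.
Discriminant: (-3)² − 4·(-5)·11 = 229.
Quadratic formula: m = (3 ± √229) / (-10).
So m = -√(229)/10 - 3/10 ≈ -1.8133 or m = -3/10 + √(229)/10 ≈ 1.2133.

m = -1.8133 or m = 1.2133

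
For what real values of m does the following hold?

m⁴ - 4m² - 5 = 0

m = -2.2361 or m = 2.2361

Let u = m². The equation becomes u² - 4u - 5 = 0.
Factor: (u + 1)(u - 5) = 0, so u = -1 or u = 5.
m² = -1 < 0 has no real solution.
m² = 5 gives m = ±√(5) ≈ ±2.2361.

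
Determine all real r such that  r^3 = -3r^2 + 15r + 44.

Rearrange: r^3 + 3r^2 - 15r - 44 = 0.
Possible rational roots are divisors of -44. Testing r = -4 gives 0, so (r + 4) is a factor.
Divide: r^3 + 3r^2 - 15r - 44 = (r + 4)(r^2 - r - 11).
Apply the quadratic formula to r^2 - r - 11 = 0: r = (1 +/- sqrt(45))/2, i.e. r ~= 3.8541 or r ~= -2.8541.

r = -4 or r = -2.8541 or r = 3.8541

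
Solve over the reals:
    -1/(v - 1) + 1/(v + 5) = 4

v = -4.7386 or v = 0.7386

Multiply both sides by (v - 1)(v + 5):
-(v + 5) + (v - 1) = 4(v - 1)(v + 5).
Expand and collect terms: 4v^2 + 16v - 14 = 0.
By the quadratic formula, v = (-16 +/- sqrt(480)) / 8, so v ~= 0.7386 or v ~= -4.7386.
Neither value makes a denominator zero (v != 1, v != -5), so both are valid.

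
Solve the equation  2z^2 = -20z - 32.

Bring every term to one side: 2z^2 + 20z + 32 = 0.
Factor: 2(z + 2)(z + 8) = 0.
So z = -2 or z = -8.

z = -8 or z = -2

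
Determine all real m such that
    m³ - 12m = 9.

m = -3 or m = -0.7913 or m = 3.7913

Rearrange: m³ - 12m - 9 = 0.
Possible rational roots are divisors of -9. Testing m = -3 gives 0, so (m + 3) is a factor.
Divide: m³ - 12m - 9 = (m + 3)(m² - 3m - 3).
Apply the quadratic formula to m² - 3m - 3 = 0: m = (3 ± √21)/2, i.e. m ≈ 3.7913 or m ≈ -0.7913.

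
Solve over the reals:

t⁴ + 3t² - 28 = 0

t = -2 or t = 2

Let u = t². The equation becomes u² + 3u - 28 = 0.
Factor: (u + 7)(u - 4) = 0, so u = -7 or u = 4.
t² = -7 < 0 has no real solution.
t² = 4 gives t = ±2.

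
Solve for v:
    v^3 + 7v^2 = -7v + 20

v = -4.1926 or v = -4 or v = 1.1926

Rearrange: v^3 + 7v^2 + 7v - 20 = 0.
Possible rational roots are divisors of -20. Testing v = -4 gives 0, so (v + 4) is a factor.
Divide: v^3 + 7v^2 + 7v - 20 = (v + 4)(v^2 + 3v - 5).
Apply the quadratic formula to v^2 + 3v - 5 = 0: v = (-3 +/- sqrt(29))/2, i.e. v ~= 1.1926 or v ~= -4.1926.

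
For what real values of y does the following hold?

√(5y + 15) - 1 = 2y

y = 2

Isolate the radical: √(5y + 15) = 2y + 1.
Square both sides: 5y + 15 = (2y + 1)².
Expand and rearrange: 4y² - y - 14 = 0.
Solving gives y = 2 or y = -1.75.
Check each candidate in the original equation:
  y = 2: √(25) = 5, while 2y + 1 = 5 — valid.
  y = -1.75: √(6.25) = 2.5, while 2y + 1 = -2.5 — extraneous.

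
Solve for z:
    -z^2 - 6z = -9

z = -7.2426 or z = 1.2426

Rearrange to standard form: -z^2 - 6z + 9 = 0.
Discriminant: (-6)^2 - 4*(-1)*9 = 72.
Quadratic formula: z = (6 +/- sqrt(72)) / (-2).
So z = -3*sqrt(2) - 3 ~= -7.2426 or z = -3 + 3*sqrt(2) ~= 1.2426.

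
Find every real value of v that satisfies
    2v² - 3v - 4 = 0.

v = -0.8508 or v = 2.3508

Discriminant: (-3)² − 4·2·(-4) = 41.
Quadratic formula: v = (3 ± √41) / 4.
So v = 3/4 + √(41)/4 ≈ 2.3508 or v = 3/4 - √(41)/4 ≈ -0.8508.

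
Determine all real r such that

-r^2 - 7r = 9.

r = -5.3028 or r = -1.6972

Rearrange to standard form: -r^2 - 7r - 9 = 0.
Discriminant: (-7)^2 - 4*(-1)*(-9) = 13.
Quadratic formula: r = (7 +/- sqrt(13)) / (-2).
So r = -7/2 - sqrt(13)/2 ~= -5.3028 or r = -7/2 + sqrt(13)/2 ~= -1.6972.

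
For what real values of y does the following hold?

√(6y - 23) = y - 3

Square both sides: 6y - 23 = (y - 3)².
Expand and rearrange: y² - 12y + 32 = 0.
Solving gives y = 8 or y = 4.
Check each candidate in the original equation:
  y = 8: √(25) = 5, while y - 3 = 5 — valid.
  y = 4: √(1) = 1, while y - 3 = 1 — valid.

y = 4 or y = 8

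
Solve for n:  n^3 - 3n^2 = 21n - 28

n = -4 or n = 1.2087 or n = 5.7913

Rearrange: n^3 - 3n^2 - 21n + 28 = 0.
Possible rational roots are divisors of 28. Testing n = -4 gives 0, so (n + 4) is a factor.
Divide: n^3 - 3n^2 - 21n + 28 = (n + 4)(n^2 - 7n + 7).
Apply the quadratic formula to n^2 - 7n + 7 = 0: n = (7 +/- sqrt(21))/2, i.e. n ~= 5.7913 or n ~= 1.2087.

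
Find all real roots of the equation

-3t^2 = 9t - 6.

t = -3.5616 or t = 0.5616

Rearrange to standard form: -3t^2 - 9t + 6 = 0.
Discriminant: (-9)^2 - 4*(-3)*6 = 153.
Quadratic formula: t = (9 +/- sqrt(153)) / (-6).
So t = -sqrt(17)/2 - 3/2 ~= -3.5616 or t = -3/2 + sqrt(17)/2 ~= 0.5616.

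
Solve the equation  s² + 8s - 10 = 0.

Discriminant: (8)² − 4·1·(-10) = 104.
Quadratic formula: s = (-8 ± √104) / 2.
So s = -4 + √(26) ≈ 1.099 or s = -√(26) - 4 ≈ -9.099.

s = -9.099 or s = 1.099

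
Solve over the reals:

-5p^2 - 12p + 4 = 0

Discriminant: (-12)^2 - 4*(-5)*4 = 224.
Quadratic formula: p = (12 +/- sqrt(224)) / (-10).
So p = -2*sqrt(14)/5 - 6/5 ~= -2.6967 or p = -6/5 + 2*sqrt(14)/5 ~= 0.2967.

p = -2.6967 or p = 0.2967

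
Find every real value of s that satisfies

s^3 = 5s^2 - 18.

s = -1.6458 or s = 3 or s = 3.6458

Rearrange: s^3 - 5s^2 + 18 = 0.
Possible rational roots are divisors of 18. Testing s = 3 gives 0, so (s - 3) is a factor.
Divide: s^3 - 5s^2 + 18 = (s - 3)(s^2 - 2s - 6).
Apply the quadratic formula to s^2 - 2s - 6 = 0: s = (2 +/- sqrt(28))/2, i.e. s ~= 3.6458 or s ~= -1.6458.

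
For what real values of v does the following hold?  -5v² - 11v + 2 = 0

Discriminant: (-11)² − 4·(-5)·2 = 161.
Quadratic formula: v = (11 ± √161) / (-10).
So v = -√(161)/10 - 11/10 ≈ -2.3689 or v = -11/10 + √(161)/10 ≈ 0.1689.

v = -2.3689 or v = 0.1689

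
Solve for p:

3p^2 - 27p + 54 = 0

p = 3 or p = 6

Factor: 3(p - 6)(p - 3) = 0.
So p = 6 or p = 3.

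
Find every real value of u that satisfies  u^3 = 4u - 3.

Rearrange: u^3 - 4u + 3 = 0.
Possible rational roots are divisors of 3. Testing u = 1 gives 0, so (u - 1) is a factor.
Divide: u^3 - 4u + 3 = (u - 1)(u^2 + u - 3).
Apply the quadratic formula to u^2 + u - 3 = 0: u = (-1 +/- sqrt(13))/2, i.e. u ~= 1.3028 or u ~= -2.3028.

u = -2.3028 or u = 1 or u = 1.3028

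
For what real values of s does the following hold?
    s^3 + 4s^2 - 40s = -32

s = -8.899 or s = 0.899 or s = 4

Rearrange: s^3 + 4s^2 - 40s + 32 = 0.
Possible rational roots are divisors of 32. Testing s = 4 gives 0, so (s - 4) is a factor.
Divide: s^3 + 4s^2 - 40s + 32 = (s - 4)(s^2 + 8s - 8).
Apply the quadratic formula to s^2 + 8s - 8 = 0: s = (-8 +/- sqrt(96))/2, i.e. s ~= 0.899 or s ~= -8.899.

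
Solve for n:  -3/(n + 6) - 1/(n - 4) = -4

Multiply both sides by (n + 6)(n - 4):
-3(n - 4) - (n + 6) = -4(n + 6)(n - 4).
Expand and collect terms: -4n^2 - 4n + 90 = 0.
By the quadratic formula, n = (4 +/- sqrt(1456)) / -8, so n ~= -5.2697 or n ~= 4.2697.
Neither value makes a denominator zero (n != -6, n != 4), so both are valid.

n = -5.2697 or n = 4.2697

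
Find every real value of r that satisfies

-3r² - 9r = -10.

r = -3.8629 or r = 0.8629

Rearrange to standard form: -3r² - 9r + 10 = 0.
Discriminant: (-9)² − 4·(-3)·10 = 201.
Quadratic formula: r = (9 ± √201) / (-6).
So r = -√(201)/6 - 3/2 ≈ -3.8629 or r = -3/2 + √(201)/6 ≈ 0.8629.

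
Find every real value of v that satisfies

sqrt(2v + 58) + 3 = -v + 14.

v = 3

Isolate the radical: sqrt(2v + 58) = -v + 11.
Square both sides: 2v + 58 = (-v + 11)^2.
Expand and rearrange: v^2 - 24v + 63 = 0.
Solving gives v = 21 or v = 3.
Check each candidate in the original equation:
  v = 21: sqrt(100) = 10, while -v + 11 = -10 — extraneous.
  v = 3: sqrt(64) = 8, while -v + 11 = 8 — valid.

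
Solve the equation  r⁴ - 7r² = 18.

Let u = r². The equation becomes u² - 7u - 18 = 0.
Factor: (u - 9)(u + 2) = 0, so u = 9 or u = -2.
r² = 9 gives r = ±3.
r² = -2 < 0 has no real solution.

r = -3 or r = 3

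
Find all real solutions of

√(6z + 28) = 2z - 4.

Square both sides: 6z + 28 = (2z - 4)².
Expand and rearrange: 4z² - 22z - 12 = 0.
Solving gives z = 6 or z = -0.5.
Check each candidate in the original equation:
  z = 6: √(64) = 8, while 2z - 4 = 8 — valid.
  z = -0.5: √(25) = 5, while 2z - 4 = -5 — extraneous.

z = 6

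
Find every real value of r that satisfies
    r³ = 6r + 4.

r = -2 or r = -0.7321 or r = 2.7321

Rearrange: r³ - 6r - 4 = 0.
Possible rational roots are divisors of -4. Testing r = -2 gives 0, so (r + 2) is a factor.
Divide: r³ - 6r - 4 = (r + 2)(r² - 2r - 2).
Apply the quadratic formula to r² - 2r - 2 = 0: r = (2 ± √12)/2, i.e. r ≈ 2.7321 or r ≈ -0.7321.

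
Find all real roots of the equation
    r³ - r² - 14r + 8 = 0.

Possible rational roots are divisors of 8. Testing r = 4 gives 0, so (r - 4) is a factor.
Divide: r³ - r² - 14r + 8 = (r - 4)(r² + 3r - 2).
Apply the quadratic formula to r² + 3r - 2 = 0: r = (-3 ± √17)/2, i.e. r ≈ 0.5616 or r ≈ -3.5616.

r = -3.5616 or r = 0.5616 or r = 4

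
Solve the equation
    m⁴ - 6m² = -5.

m = -2.2361 or m = -1 or m = 1 or m = 2.2361

Let u = m². The equation becomes u² - 6u + 5 = 0.
Factor: (u - 5)(u - 1) = 0, so u = 5 or u = 1.
m² = 5 gives m = ±√(5) ≈ ±2.2361.
m² = 1 gives m = ±1.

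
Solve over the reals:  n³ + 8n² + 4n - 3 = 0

n = -7.4051 or n = -1 or n = 0.4051

Possible rational roots are divisors of -3. Testing n = -1 gives 0, so (n + 1) is a factor.
Divide: n³ + 8n² + 4n - 3 = (n + 1)(n² + 7n - 3).
Apply the quadratic formula to n² + 7n - 3 = 0: n = (-7 ± √61)/2, i.e. n ≈ 0.4051 or n ≈ -7.4051.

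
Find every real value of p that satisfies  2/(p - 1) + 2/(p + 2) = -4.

p = -2.5811 or p = 0.5811

Multiply both sides by (p - 1)(p + 2):
2(p + 2) + 2(p - 1) = -4(p - 1)(p + 2).
Expand and collect terms: -4p² - 8p + 6 = 0.
By the quadratic formula, p = (8 ± √160) / -8, so p ≈ -2.5811 or p ≈ 0.5811.
Neither value makes a denominator zero (p ≠ 1, p ≠ -2), so both are valid.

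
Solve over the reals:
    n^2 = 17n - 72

n = 8 or n = 9

Bring every term to one side: n^2 - 17n + 72 = 0.
Factor: (n - 8)(n - 9) = 0.
So n = 8 or n = 9.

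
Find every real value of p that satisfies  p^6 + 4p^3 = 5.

p = -1.71 or p = 1

Let u = p^3. The equation becomes u^2 + 4u - 5 = 0.
Factor: (u + 5)(u - 1) = 0, so u = -5 or u = 1.
p^3 = -5 gives p = -(5)^(1/3) ~= -1.71.
p^3 = 1 gives p = 1.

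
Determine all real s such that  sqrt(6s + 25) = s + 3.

s = 4

Square both sides: 6s + 25 = (s + 3)^2.
Expand and rearrange: s^2 - 16 = 0.
Solving gives s = 4 or s = -4.
Check each candidate in the original equation:
  s = 4: sqrt(49) = 7, while s + 3 = 7 — valid.
  s = -4: sqrt(1) = 1, while s + 3 = -1 — extraneous.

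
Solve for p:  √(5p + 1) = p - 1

p = 7

Square both sides: 5p + 1 = (p - 1)².
Expand and rearrange: p² - 7p = 0.
Solving gives p = 7 or p = 0.
Check each candidate in the original equation:
  p = 7: √(36) = 6, while p - 1 = 6 — valid.
  p = 0: √(1) = 1, while p - 1 = -1 — extraneous.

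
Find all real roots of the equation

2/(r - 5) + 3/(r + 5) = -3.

Multiply both sides by (r - 5)(r + 5):
2(r + 5) + 3(r - 5) = -3(r - 5)(r + 5).
Expand and collect terms: -3r² - 5r + 80 = 0.
By the quadratic formula, r = (5 ± √985) / -6, so r ≈ -6.0641 or r ≈ 4.3975.
Neither value makes a denominator zero (r ≠ 5, r ≠ -5), so both are valid.

r = -6.0641 or r = 4.3975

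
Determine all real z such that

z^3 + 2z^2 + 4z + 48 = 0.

Possible rational roots are divisors of 48. Testing z = -4 gives 0, so (z + 4) is a factor.
Divide: z^3 + 2z^2 + 4z + 48 = (z + 4)(z^2 - 2z + 12).
The quadratic z^2 - 2z + 12 has discriminant -44 < 0, so no further real roots.

z = -4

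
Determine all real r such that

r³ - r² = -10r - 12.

Rearrange: r³ - r² + 10r + 12 = 0.
Possible rational roots are divisors of 12. Testing r = -1 gives 0, so (r + 1) is a factor.
Divide: r³ - r² + 10r + 12 = (r + 1)(r² - 2r + 12).
The quadratic r² - 2r + 12 has discriminant -44 < 0, so no further real roots.

r = -1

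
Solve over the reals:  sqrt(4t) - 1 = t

t = 1

Isolate the radical: sqrt(4t) = t + 1.
Square both sides: 4t = (t + 1)^2.
Expand and rearrange: t^2 - 2t + 1 = 0.
This gives the repeated root t = 1.
Check in the original equation:
  t = 1: sqrt(4) = 2, while t + 1 = 2 — valid.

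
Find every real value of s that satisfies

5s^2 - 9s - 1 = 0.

s = -0.105 or s = 1.905

Discriminant: (-9)^2 - 4*5*(-1) = 101.
Quadratic formula: s = (9 +/- sqrt(101)) / 10.
So s = 9/10 + sqrt(101)/10 ~= 1.905 or s = 9/10 - sqrt(101)/10 ~= -0.105.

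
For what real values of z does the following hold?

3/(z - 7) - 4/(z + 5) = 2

z = -6.804 or z = 8.304

Multiply both sides by (z - 7)(z + 5):
3(z + 5) - 4(z - 7) = 2(z - 7)(z + 5).
Expand and collect terms: 2z^2 - 3z - 113 = 0.
By the quadratic formula, z = (3 +/- sqrt(913)) / 4, so z ~= 8.304 or z ~= -6.804.
Neither value makes a denominator zero (z != 7, z != -5), so both are valid.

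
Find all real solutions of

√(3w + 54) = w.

Square both sides: 3w + 54 = (w)².
Expand and rearrange: w² - 3w - 54 = 0.
Solving gives w = 9 or w = -6.
Check each candidate in the original equation:
  w = 9: √(81) = 9, while w = 9 — valid.
  w = -6: √(36) = 6, while w = -6 — extraneous.

w = 9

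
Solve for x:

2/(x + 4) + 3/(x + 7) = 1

x = -5.6458 or x = -0.3542

Multiply both sides by (x + 4)(x + 7):
2(x + 7) + 3(x + 4) = (x + 4)(x + 7).
Expand and collect terms: x² + 6x + 2 = 0.
By the quadratic formula, x = (-6 ± √28) / 2, so x ≈ -0.3542 or x ≈ -5.6458.
Neither value makes a denominator zero (x ≠ -4, x ≠ -7), so both are valid.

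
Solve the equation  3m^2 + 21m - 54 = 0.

m = -9 or m = 2

Factor: 3(m + 9)(m - 2) = 0.
So m = -9 or m = 2.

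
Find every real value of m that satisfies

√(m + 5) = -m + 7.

Square both sides: m + 5 = (-m + 7)².
Expand and rearrange: m² - 15m + 44 = 0.
Solving gives m = 11 or m = 4.
Check each candidate in the original equation:
  m = 11: √(16) = 4, while -m + 7 = -4 — extraneous.
  m = 4: √(9) = 3, while -m + 7 = 3 — valid.

m = 4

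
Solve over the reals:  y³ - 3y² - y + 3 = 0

Possible rational roots are divisors of 3. Testing y = 1 gives 0, so (y - 1) is a factor.
Divide: y³ - 3y² - y + 3 = (y - 1)(y² - 2y - 3).
Factor the quadratic: y = 3 or y = -1.

y = -1 or y = 1 or y = 3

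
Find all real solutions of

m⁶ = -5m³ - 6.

Let u = m³. The equation becomes u² + 5u + 6 = 0.
Factor: (u + 3)(u + 2) = 0, so u = -3 or u = -2.
m³ = -3 gives m = -∛(3) ≈ -1.4422.
m³ = -2 gives m = -∛(2) ≈ -1.2599.

m = -1.4422 or m = -1.2599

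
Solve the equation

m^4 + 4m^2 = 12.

Let u = m^2. The equation becomes u^2 + 4u - 12 = 0.
Factor: (u + 6)(u - 2) = 0, so u = -6 or u = 2.
m^2 = -6 < 0 has no real solution.
m^2 = 2 gives m = +/-sqrt(2) ~= +/-1.4142.

m = -1.4142 or m = 1.4142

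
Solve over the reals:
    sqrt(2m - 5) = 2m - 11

Square both sides: 2m - 5 = (2m - 11)^2.
Expand and rearrange: 4m^2 - 46m + 126 = 0.
Solving gives m = 7 or m = 4.5.
Check each candidate in the original equation:
  m = 7: sqrt(9) = 3, while 2m - 11 = 3 — valid.
  m = 4.5: sqrt(4) = 2, while 2m - 11 = -2 — extraneous.

m = 7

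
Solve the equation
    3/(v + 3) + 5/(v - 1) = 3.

v = -2.3333 or v = 3

Multiply both sides by (v + 3)(v - 1):
3(v - 1) + 5(v + 3) = 3(v + 3)(v - 1).
Expand and collect terms: 3v² - 2v - 21 = 0.
Factor or apply the quadratic formula: v = 3 or v = -2.3333.
Neither value makes a denominator zero (v ≠ -3, v ≠ 1), so both are valid.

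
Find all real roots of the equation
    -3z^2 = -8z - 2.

Rearrange to standard form: -3z^2 + 8z + 2 = 0.
Discriminant: (8)^2 - 4*(-3)*2 = 88.
Quadratic formula: z = (-8 +/- sqrt(88)) / (-6).
So z = 4/3 - sqrt(22)/3 ~= -0.2301 or z = 4/3 + sqrt(22)/3 ~= 2.8968.

z = -0.2301 or z = 2.8968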